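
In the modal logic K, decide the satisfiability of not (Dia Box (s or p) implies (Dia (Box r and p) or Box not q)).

1. not (Dia Box (s or p) implies (Dia (Box r and p) or Box not q)), w0
2. Dia Box (s or p), w0   [neg-implies-rule on 1]
3. not (Dia (Box r and p) or Box not q), w0   [neg-implies-rule on 1]
4. not Dia (Box r and p), w0   [neg-or-rule on 3]
5. not Box not q, w0   [neg-or-rule on 3]
6. Box (s or p), w1   [Dia-rule on 2: fresh world w1, w0Rw1]
7. not (Box r and p), w1   [neg-Dia-rule on 4 via w0Rw1]
8. not p, w1   [neg-and-rule on 7 (branches; this branch)]
9. q, w2   [neg-Box-rule on 5: fresh world w2, w0Rw2]
10. not (Box r and p), w2   [neg-Dia-rule on 4 via w0Rw2]
11. not p, w2   [neg-and-rule on 10 (branches; this branch)]
Accessibility: w0Rw1, w0Rw2

Satisfiable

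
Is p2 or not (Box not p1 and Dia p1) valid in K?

Tableau for the negation not (p2 or not (Box not p1 and Dia p1)):
1. not (p2 or not (Box not p1 and Dia p1)), w0
2. not p2, w0   [neg-or-rule on 1]
3. Box not p1 and Dia p1, w0   [neg-or-rule on 1]
4. Box not p1, w0   [and-rule on 3]
5. Dia p1, w0   [and-rule on 3]
6. p1, w1   [Dia-rule on 5: fresh world w1, w0Rw1]
7. not p1, w1   [Box-rule on 4 via w0Rw1]
Accessibility: w0Rw1
Branch closes: p1 and not p1 both at w1.
All branches of the negation close; one closing branch shown above.

Yes, valid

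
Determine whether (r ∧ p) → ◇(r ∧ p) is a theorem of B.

Valid

Tableau for the negation ¬((r ∧ p) → ◇(r ∧ p)):
1. ¬((r ∧ p) → ◇(r ∧ p)), 0
2. r ∧ p, 0
3. ¬◇(r ∧ p), 0
4. r, 0
5. p, 0
6. ¬(r ∧ p), 0
7. ¬p, 0
Accessibility: 0R0
Branch closes: p and ¬p both at 0.
All branches of the negation close; one closing branch shown above.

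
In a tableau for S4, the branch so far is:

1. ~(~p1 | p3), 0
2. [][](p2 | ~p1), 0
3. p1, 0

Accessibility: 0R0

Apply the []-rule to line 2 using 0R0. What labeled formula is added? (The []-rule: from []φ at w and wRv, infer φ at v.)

[](p2 | ~p1), 0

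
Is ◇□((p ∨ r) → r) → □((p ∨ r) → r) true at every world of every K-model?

Not valid

Tableau for the negation ¬(◇□((p ∨ r) → r) → □((p ∨ r) → r)):
1. ¬(◇□((p ∨ r) → r) → □((p ∨ r) → r)), 0
2. ◇□((p ∨ r) → r), 0
3. ¬□((p ∨ r) → r), 0
4. □((p ∨ r) → r), 1
5. ¬((p ∨ r) → r), 2
6. p ∨ r, 2
7. ¬r, 2
8. p, 2
Accessibility: 0R1, 0R2
The negation has an open branch (countermodel exists).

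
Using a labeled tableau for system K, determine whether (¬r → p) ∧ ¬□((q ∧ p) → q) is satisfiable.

No, unsatisfiable

1. (¬r → p) ∧ ¬□((q ∧ p) → q), w0
2. ¬r → p, w0   [∧-rule on 1]
3. ¬□((q ∧ p) → q), w0   [∧-rule on 1]
4. p, w0   [→-rule on 2 (branches; this branch)]
5. ¬((q ∧ p) → q), w1   [¬□-rule on 3: fresh world w1, w0Rw1]
6. q ∧ p, w1   [¬→-rule on 5]
7. ¬q, w1   [¬→-rule on 5]
8. q, w1   [∧-rule on 6]
9. p, w1   [∧-rule on 6]
Accessibility: w0Rw1
Branch closes: q and ¬q both at w1.
All branches of the tableau close; one closing branch shown above.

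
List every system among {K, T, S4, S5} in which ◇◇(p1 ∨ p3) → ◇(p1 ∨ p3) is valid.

S4, S5

T-tableau for the negation ¬(◇◇(p1 ∨ p3) → ◇(p1 ∨ p3)):
1. ¬(◇◇(p1 ∨ p3) → ◇(p1 ∨ p3)), u
2. ◇◇(p1 ∨ p3), u   [¬→-rule on 1]
3. ¬◇(p1 ∨ p3), u   [¬→-rule on 1]
4. ¬(p1 ∨ p3), u   [¬◇-rule on 3 via uRu]
5. ¬p1, u   [¬∨-rule on 4]
6. ¬p3, u   [¬∨-rule on 4]
7. ◇(p1 ∨ p3), v   [◇-rule on 2: fresh world v, uRv]
8. ¬(p1 ∨ p3), v   [¬◇-rule on 3 via uRv]
9. ¬p1, v   [¬∨-rule on 8]
10. ¬p3, v   [¬∨-rule on 8]
11. p1 ∨ p3, w   [◇-rule on 7: fresh world w, vRw]
12. p3, w   [∨-rule on 11 (branches; this branch)]
Accessibility: uRu, uRv, vRv, vRw, wRw
Complete open branch: countermodel on a T-frame, so not valid in T, nor in K (the same frame is also a K-frame).
S4-tableau for the negation ¬(◇◇(p1 ∨ p3) → ◇(p1 ∨ p3)):
1. ¬(◇◇(p1 ∨ p3) → ◇(p1 ∨ p3)), u
2. ◇◇(p1 ∨ p3), u   [¬→-rule on 1]
3. ¬◇(p1 ∨ p3), u   [¬→-rule on 1]
4. ¬(p1 ∨ p3), u   [¬◇-rule on 3 via uRu]
5. ¬p1, u   [¬∨-rule on 4]
6. ¬p3, u   [¬∨-rule on 4]
7. ◇(p1 ∨ p3), v   [◇-rule on 2: fresh world v, uRv]
8. ¬(p1 ∨ p3), v   [¬◇-rule on 3 via uRv]
9. ¬p1, v   [¬∨-rule on 8]
10. ¬p3, v   [¬∨-rule on 8]
11. p1 ∨ p3, w   [◇-rule on 7: fresh world w, vRw]
12. ¬(p1 ∨ p3), w   [¬◇-rule on 3 via uRw]
13. ¬p1, w   [¬∨-rule on 12]
14. ¬p3, w   [¬∨-rule on 12]
15. p3, w   [∨-rule on 11 (branches; this branch)]
Accessibility: uRu, uRv, uRw, vRv, vRw, wRw
Branch closes: p3 and ¬p3 both at w.
Every branch closes (one shown): valid in S4, hence also in S5 (every theorem of S4 is a theorem of S5).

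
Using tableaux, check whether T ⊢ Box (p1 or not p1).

Tableau for the negation not Box (p1 or not p1):
1. not Box (p1 or not p1), 0
2. not (p1 or not p1), 1
3. not p1, 1
4. p1, 1
Accessibility: 0R0, 0R1, 1R1
Branch closes: p1 and not p1 both at 1.
Every branch of the negation's tableau closes; the branch above is one of them.

Valid in T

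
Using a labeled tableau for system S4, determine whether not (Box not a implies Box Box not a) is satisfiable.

1. not (Box not a implies Box Box not a), w0
2. Box not a, w0
3. not Box Box not a, w0
4. not a, w0
5. not Box not a, w1
6. not a, w1
7. a, w2
8. not a, w2
Accessibility: w0Rw0, w0Rw1, w0Rw2, w1Rw1, w1Rw2, w2Rw2
Branch closes: a and not a both at w2.
(One branch shown.) All branches close.

Unsatisfiable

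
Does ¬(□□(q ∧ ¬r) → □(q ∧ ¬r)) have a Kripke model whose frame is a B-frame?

1. ¬(□□(q ∧ ¬r) → □(q ∧ ¬r)), 0
2. □□(q ∧ ¬r), 0
3. ¬□(q ∧ ¬r), 0
4. □(q ∧ ¬r), 0
5. q ∧ ¬r, 0
6. q, 0
7. ¬r, 0
8. ¬(q ∧ ¬r), 1
9. □(q ∧ ¬r), 1
10. q ∧ ¬r, 1
11. q, 1
12. ¬r, 1
13. r, 1
Accessibility: 0R0, 0R1, 1R0, 1R1
Branch closes: r and ¬r both at 1.
(One branch shown.) All branches close.

No, unsatisfiable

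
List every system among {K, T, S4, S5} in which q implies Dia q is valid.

T, S4, S5

K-tableau for the negation not (q implies Dia q):
1. not (q implies Dia q), w0
2. q, w0
3. not Dia q, w0
Complete open branch: countermodel on a K-frame, so not valid in K.
T-tableau for the negation not (q implies Dia q):
1. not (q implies Dia q), w0
2. q, w0
3. not Dia q, w0
4. not q, w0
Accessibility: w0Rw0
Branch closes: q and not q both at w0.
Every branch closes (one shown): valid in T, hence also in S4, S5 (every theorem of T is a theorem of S4 and S5).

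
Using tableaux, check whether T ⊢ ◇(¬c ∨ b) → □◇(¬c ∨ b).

Tableau for the negation ¬(◇(¬c ∨ b) → □◇(¬c ∨ b)):
1. ¬(◇(¬c ∨ b) → □◇(¬c ∨ b)), 0
2. ◇(¬c ∨ b), 0   [¬→-rule on 1]
3. ¬□◇(¬c ∨ b), 0   [¬→-rule on 1]
4. ¬c ∨ b, 1   [◇-rule on 2: fresh world 1, 0R1]
5. b, 1   [∨-rule on 4 (branches; this branch)]
6. ¬◇(¬c ∨ b), 2   [¬□-rule on 3: fresh world 2, 0R2]
7. ¬(¬c ∨ b), 2   [¬◇-rule on 6 via 2R2]
8. c, 2   [¬∨-rule on 7]
9. ¬b, 2   [¬∨-rule on 7]
Accessibility: 0R0, 0R1, 0R2, 1R1, 2R2
The negation has an open branch (countermodel exists).

Invalid (countermodel exists)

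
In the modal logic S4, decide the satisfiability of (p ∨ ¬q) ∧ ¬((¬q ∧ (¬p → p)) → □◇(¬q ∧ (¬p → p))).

1. (p ∨ ¬q) ∧ ¬((¬q ∧ (¬p → p)) → □◇(¬q ∧ (¬p → p))), w0
2. p ∨ ¬q, w0   [∧-rule on 1]
3. ¬((¬q ∧ (¬p → p)) → □◇(¬q ∧ (¬p → p))), w0   [∧-rule on 1]
4. ¬q ∧ (¬p → p), w0   [¬→-rule on 3]
5. ¬□◇(¬q ∧ (¬p → p)), w0   [¬→-rule on 3]
6. ¬q, w0   [∧-rule on 4]
7. ¬p → p, w0   [∧-rule on 4]
8. p, w0   [→-rule on 7 (branches; this branch)]
9. ¬◇(¬q ∧ (¬p → p)), w1   [¬□-rule on 5: fresh world w1, w0Rw1]
10. ¬(¬q ∧ (¬p → p)), w1   [¬◇-rule on 9 via w1Rw1]
11. ¬(¬p → p), w1   [¬∧-rule on 10 (branches; this branch)]
12. ¬p, w1   [¬→-rule on 11]
Accessibility: w0Rw0, w0Rw1, w1Rw1

Yes, satisfiable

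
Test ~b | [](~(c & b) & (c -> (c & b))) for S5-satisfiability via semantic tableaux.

Yes, satisfiable

1. ~b | [](~(c & b) & (c -> (c & b))), 0
2. [](~(c & b) & (c -> (c & b))), 0
3. ~(c & b) & (c -> (c & b)), 0
4. ~(c & b), 0
5. c -> (c & b), 0
6. ~b, 0
7. ~c, 0
Accessibility: 0R0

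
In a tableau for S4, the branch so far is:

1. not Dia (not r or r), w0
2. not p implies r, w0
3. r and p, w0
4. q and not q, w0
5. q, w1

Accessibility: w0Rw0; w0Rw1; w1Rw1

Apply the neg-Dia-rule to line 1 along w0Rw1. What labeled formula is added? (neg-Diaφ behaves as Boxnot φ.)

not (not r or r), w1

neg-Diaφ behaves as Boxnot φ: propagate the negated body to each accessible world.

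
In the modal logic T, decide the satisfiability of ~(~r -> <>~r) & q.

Unsatisfiable (every branch closes)

1. ~(~r -> <>~r) & q, 0
2. ~(~r -> <>~r), 0   [&-rule on 1]
3. q, 0   [&-rule on 1]
4. ~r, 0   [~->-rule on 2]
5. ~<>~r, 0   [~->-rule on 2]
6. r, 0   [~<>-rule on 5 via 0R0]
Accessibility: 0R0
Branch closes: r and ~r both at 0.
(One branch shown.) All branches close.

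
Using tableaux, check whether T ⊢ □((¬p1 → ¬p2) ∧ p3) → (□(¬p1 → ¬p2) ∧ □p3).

Tableau for the negation ¬(□((¬p1 → ¬p2) ∧ p3) → (□(¬p1 → ¬p2) ∧ □p3)):
1. ¬(□((¬p1 → ¬p2) ∧ p3) → (□(¬p1 → ¬p2) ∧ □p3)), 0
2. □((¬p1 → ¬p2) ∧ p3), 0
3. ¬(□(¬p1 → ¬p2) ∧ □p3), 0
4. (¬p1 → ¬p2) ∧ p3, 0
5. ¬p1 → ¬p2, 0
6. p3, 0
7. ¬□(¬p1 → ¬p2), 0
8. ¬p2, 0
9. ¬(¬p1 → ¬p2), 1
10. ¬p1, 1
11. p2, 1
12. (¬p1 → ¬p2) ∧ p3, 1
13. ¬p1 → ¬p2, 1
14. p3, 1
15. ¬p2, 1
Accessibility: 0R0, 0R1, 1R1
Branch closes: p2 and ¬p2 both at 1.
Every branch of the negation's tableau closes; the branch above is one of them.

Yes, valid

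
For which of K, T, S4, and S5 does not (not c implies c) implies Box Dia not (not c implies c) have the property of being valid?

S5

S4-tableau for the negation not (not (not c implies c) implies Box Dia not (not c implies c)):
1. not (not (not c implies c) implies Box Dia not (not c implies c)), 0
2. not (not c implies c), 0
3. not Box Dia not (not c implies c), 0
4. not c, 0
5. not Dia not (not c implies c), 1
6. not c implies c, 1
7. c, 1
Accessibility: 0R0, 0R1, 1R1
Complete open branch: countermodel on an S4-frame, so not valid in S4, nor in K, T (the same frame is also a K-frame and a T-frame).
S5-tableau for the negation not (not (not c implies c) implies Box Dia not (not c implies c)):
1. not (not (not c implies c) implies Box Dia not (not c implies c)), 0
2. not (not c implies c), 0
3. not Box Dia not (not c implies c), 0
4. not c, 0
5. not Dia not (not c implies c), 1
6. not c implies c, 0
7. not c implies c, 1
8. c, 0
Accessibility: 0R0, 0R1, 1R0, 1R1
Branch closes: c and not c both at 0.
Every branch closes (one shown): valid in S5.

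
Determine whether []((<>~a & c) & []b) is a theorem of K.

Tableau for the negation ~[]((<>~a & c) & []b):
1. ~[]((<>~a & c) & []b), w0
2. ~((<>~a & c) & []b), w1
3. ~[]b, w1
4. ~b, w2
Accessibility: w0Rw1, w1Rw2
The negation has an open branch (countermodel exists).

Not valid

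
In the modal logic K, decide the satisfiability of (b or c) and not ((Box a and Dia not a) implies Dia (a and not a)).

No, unsatisfiable

1. (b or c) and not ((Box a and Dia not a) implies Dia (a and not a)), 0
2. b or c, 0
3. not ((Box a and Dia not a) implies Dia (a and not a)), 0
4. Box a and Dia not a, 0
5. not Dia (a and not a), 0
6. Box a, 0
7. Dia not a, 0
8. c, 0
9. not a, 1
10. not (a and not a), 1
11. a, 1
Accessibility: 0R1
Branch closes: a and not a both at 1.
(One branch shown.) All branches close.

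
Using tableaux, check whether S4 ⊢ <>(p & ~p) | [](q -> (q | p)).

Tableau for the negation ~(<>(p & ~p) | [](q -> (q | p))):
1. ~(<>(p & ~p) | [](q -> (q | p))), u
2. ~<>(p & ~p), u
3. ~[](q -> (q | p)), u
4. ~(p & ~p), u
5. p, u
6. ~(q -> (q | p)), v
7. q, v
8. ~(q | p), v
9. ~q, v
10. ~p, v
Accessibility: uRu, uRv, vRv
Branch closes: q and ~q both at v.
Every branch of the negation's tableau closes; the branch above is one of them.

Yes, valid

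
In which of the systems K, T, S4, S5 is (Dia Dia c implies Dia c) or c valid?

S4, S5

S4-tableau for the negation not ((Dia Dia c implies Dia c) or c):
1. not ((Dia Dia c implies Dia c) or c), 0
2. not (Dia Dia c implies Dia c), 0   [neg-or-rule on 1]
3. not c, 0   [neg-or-rule on 1]
4. Dia Dia c, 0   [neg-implies-rule on 2]
5. not Dia c, 0   [neg-implies-rule on 2]
6. Dia c, 1   [Dia-rule on 4: fresh world 1, 0R1]
7. not c, 1   [neg-Dia-rule on 5 via 0R1]
8. c, 2   [Dia-rule on 6: fresh world 2, 1R2]
9. not c, 2   [neg-Dia-rule on 5 via 0R2]
Accessibility: 0R0, 0R1, 0R2, 1R1, 1R2, 2R2
Branch closes: c and not c both at 2.
Every branch closes (one shown): valid in S4, hence also in S5 (every theorem of S4 is a theorem of S5).
T-tableau for the negation not ((Dia Dia c implies Dia c) or c):
1. not ((Dia Dia c implies Dia c) or c), 0
2. not (Dia Dia c implies Dia c), 0   [neg-or-rule on 1]
3. not c, 0   [neg-or-rule on 1]
4. Dia Dia c, 0   [neg-implies-rule on 2]
5. not Dia c, 0   [neg-implies-rule on 2]
6. Dia c, 1   [Dia-rule on 4: fresh world 1, 0R1]
7. not c, 1   [neg-Dia-rule on 5 via 0R1]
8. c, 2   [Dia-rule on 6: fresh world 2, 1R2]
Accessibility: 0R0, 0R1, 1R1, 1R2, 2R2
Complete open branch: countermodel on a T-frame, so not valid in T, nor in K (the same frame is also a K-frame).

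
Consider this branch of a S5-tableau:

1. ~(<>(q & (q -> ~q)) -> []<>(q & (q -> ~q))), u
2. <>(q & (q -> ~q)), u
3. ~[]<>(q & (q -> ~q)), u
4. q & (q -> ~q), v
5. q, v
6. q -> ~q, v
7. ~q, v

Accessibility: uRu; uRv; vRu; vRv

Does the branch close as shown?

Both q and ~q appear at v.

Closed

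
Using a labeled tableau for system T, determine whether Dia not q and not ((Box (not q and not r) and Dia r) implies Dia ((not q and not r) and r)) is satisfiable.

1. Dia not q and not ((Box (not q and not r) and Dia r) implies Dia ((not q and not r) and r)), u
2. Dia not q, u
3. not ((Box (not q and not r) and Dia r) implies Dia ((not q and not r) and r)), u
4. Box (not q and not r) and Dia r, u
5. not Dia ((not q and not r) and r), u
6. Box (not q and not r), u
7. Dia r, u
8. not ((not q and not r) and r), u
9. not q and not r, u
10. not q, u
11. not r, u
12. not q, v
13. not ((not q and not r) and r), v
14. not q and not r, v
15. not r, v
16. r, w
17. not ((not q and not r) and r), w
18. not q and not r, w
19. not q, w
20. not r, w
Accessibility: uRu, uRv, uRw, vRv, wRw
Branch closes: r and not r both at w.
Every branch closes; the branch above is one of them.

Unsatisfiable (every branch closes)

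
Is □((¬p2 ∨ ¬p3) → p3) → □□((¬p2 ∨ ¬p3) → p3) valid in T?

Tableau for the negation ¬(□((¬p2 ∨ ¬p3) → p3) → □□((¬p2 ∨ ¬p3) → p3)):
1. ¬(□((¬p2 ∨ ¬p3) → p3) → □□((¬p2 ∨ ¬p3) → p3)), 0
2. □((¬p2 ∨ ¬p3) → p3), 0
3. ¬□□((¬p2 ∨ ¬p3) → p3), 0
4. (¬p2 ∨ ¬p3) → p3, 0
5. p3, 0
6. ¬□((¬p2 ∨ ¬p3) → p3), 1
7. (¬p2 ∨ ¬p3) → p3, 1
8. p3, 1
9. ¬((¬p2 ∨ ¬p3) → p3), 2
10. ¬p2 ∨ ¬p3, 2
11. ¬p3, 2
Accessibility: 0R0, 0R1, 1R1, 1R2, 2R2
The negation has an open branch (countermodel exists).

Invalid (countermodel exists)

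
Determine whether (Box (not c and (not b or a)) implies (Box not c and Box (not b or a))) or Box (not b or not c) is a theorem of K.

Tableau for the negation not ((Box (not c and (not b or a)) implies (Box not c and Box (not b or a))) or Box (not b or not c)):
1. not ((Box (not c and (not b or a)) implies (Box not c and Box (not b or a))) or Box (not b or not c)), w0
2. not (Box (not c and (not b or a)) implies (Box not c and Box (not b or a))), w0
3. not Box (not b or not c), w0
4. Box (not c and (not b or a)), w0
5. not (Box not c and Box (not b or a)), w0
6. not Box (not b or a), w0
7. not (not b or not c), w1
8. b, w1
9. c, w1
10. not c and (not b or a), w1
11. not c, w1
12. not b or a, w1
Accessibility: w0Rw1
Branch closes: c and not c both at w1.
All branches of the negation close; one closing branch shown above.

Yes, valid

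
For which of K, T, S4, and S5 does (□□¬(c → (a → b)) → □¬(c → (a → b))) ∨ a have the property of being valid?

T-tableau for the negation ¬((□□¬(c → (a → b)) → □¬(c → (a → b))) ∨ a):
1. ¬((□□¬(c → (a → b)) → □¬(c → (a → b))) ∨ a), w0
2. ¬(□□¬(c → (a → b)) → □¬(c → (a → b))), w0
3. ¬a, w0
4. □□¬(c → (a → b)), w0
5. ¬□¬(c → (a → b)), w0
6. □¬(c → (a → b)), w0
7. ¬(c → (a → b)), w0
8. c, w0
9. ¬(a → b), w0
10. a, w0
11. ¬b, w0
Accessibility: w0Rw0
Branch closes: a and ¬a both at w0.
Every branch closes (one shown): valid in T, hence also in S4, S5 (every theorem of T is a theorem of S4 and S5).
K-tableau for the negation ¬((□□¬(c → (a → b)) → □¬(c → (a → b))) ∨ a):
1. ¬((□□¬(c → (a → b)) → □¬(c → (a → b))) ∨ a), w0
2. ¬(□□¬(c → (a → b)) → □¬(c → (a → b))), w0
3. ¬a, w0
4. □□¬(c → (a → b)), w0
5. ¬□¬(c → (a → b)), w0
6. c → (a → b), w1
7. □¬(c → (a → b)), w1
8. a → b, w1
9. b, w1
Accessibility: w0Rw1
Complete open branch: countermodel on a K-frame, so not valid in K.

T, S4, S5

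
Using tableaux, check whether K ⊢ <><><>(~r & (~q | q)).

Not valid

Tableau for the negation ~<><><>(~r & (~q | q)):
1. ~<><><>(~r & (~q | q)), 0
The negation has an open branch (countermodel exists).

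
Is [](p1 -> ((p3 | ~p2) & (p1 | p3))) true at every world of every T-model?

Tableau for the negation ~[](p1 -> ((p3 | ~p2) & (p1 | p3))):
1. ~[](p1 -> ((p3 | ~p2) & (p1 | p3))), u
2. ~(p1 -> ((p3 | ~p2) & (p1 | p3))), v
3. p1, v
4. ~((p3 | ~p2) & (p1 | p3)), v
5. ~(p3 | ~p2), v
6. ~p3, v
7. p2, v
Accessibility: uRu, uRv, vRv
The negation has an open branch (countermodel exists).

Not valid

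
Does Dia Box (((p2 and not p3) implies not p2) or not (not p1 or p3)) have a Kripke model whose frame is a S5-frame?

Yes, satisfiable

1. Dia Box (((p2 and not p3) implies not p2) or not (not p1 or p3)), 0
2. Box (((p2 and not p3) implies not p2) or not (not p1 or p3)), 1
3. ((p2 and not p3) implies not p2) or not (not p1 or p3), 0
4. ((p2 and not p3) implies not p2) or not (not p1 or p3), 1
5. not (not p1 or p3), 0
6. p1, 0
7. not p3, 0
8. not (not p1 or p3), 1
9. p1, 1
10. not p3, 1
Accessibility: 0R0, 0R1, 1R0, 1R1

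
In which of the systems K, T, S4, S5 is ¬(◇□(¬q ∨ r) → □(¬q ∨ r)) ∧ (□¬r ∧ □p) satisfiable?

S5-tableau for the formula:
1. ¬(◇□(¬q ∨ r) → □(¬q ∨ r)) ∧ (□¬r ∧ □p), 0
2. ¬(◇□(¬q ∨ r) → □(¬q ∨ r)), 0
3. □¬r ∧ □p, 0
4. ◇□(¬q ∨ r), 0
5. ¬□(¬q ∨ r), 0
6. □¬r, 0
7. □p, 0
8. ¬r, 0
9. p, 0
10. □(¬q ∨ r), 1
11. ¬r, 1
12. p, 1
13. ¬q ∨ r, 0
14. ¬q ∨ r, 1
15. ¬q, 0
16. ¬q, 1
17. ¬(¬q ∨ r), 2
18. q, 2
19. ¬r, 2
20. p, 2
21. ¬q ∨ r, 2
22. r, 2
Accessibility: 0R0, 0R1, 0R2, 1R0, 1R1, 1R2, 2R0, 2R1, 2R2
Branch closes: r and ¬r both at 2.
Every branch closes (one shown): unsatisfiable in S5.
S4-tableau for the formula:
1. ¬(◇□(¬q ∨ r) → □(¬q ∨ r)) ∧ (□¬r ∧ □p), 0
2. ¬(◇□(¬q ∨ r) → □(¬q ∨ r)), 0
3. □¬r ∧ □p, 0
4. ◇□(¬q ∨ r), 0
5. ¬□(¬q ∨ r), 0
6. □¬r, 0
7. □p, 0
8. ¬r, 0
9. p, 0
10. □(¬q ∨ r), 1
11. ¬r, 1
12. p, 1
13. ¬q ∨ r, 1
14. ¬q, 1
15. ¬(¬q ∨ r), 2
16. q, 2
17. ¬r, 2
18. p, 2
Accessibility: 0R0, 0R1, 0R2, 1R1, 2R2
Complete open branch: satisfiable in S4, hence also in K, T (this S4-model is also a K-model and a T-model).

K, T, S4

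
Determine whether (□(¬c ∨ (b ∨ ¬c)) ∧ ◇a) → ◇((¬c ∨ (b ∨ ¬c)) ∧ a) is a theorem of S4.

Tableau for the negation ¬((□(¬c ∨ (b ∨ ¬c)) ∧ ◇a) → ◇((¬c ∨ (b ∨ ¬c)) ∧ a)):
1. ¬((□(¬c ∨ (b ∨ ¬c)) ∧ ◇a) → ◇((¬c ∨ (b ∨ ¬c)) ∧ a)), u
2. □(¬c ∨ (b ∨ ¬c)) ∧ ◇a, u
3. ¬◇((¬c ∨ (b ∨ ¬c)) ∧ a), u
4. □(¬c ∨ (b ∨ ¬c)), u
5. ◇a, u
6. ¬((¬c ∨ (b ∨ ¬c)) ∧ a), u
7. ¬c ∨ (b ∨ ¬c), u
8. ¬a, u
9. b ∨ ¬c, u
10. ¬c, u
11. a, v
12. ¬((¬c ∨ (b ∨ ¬c)) ∧ a), v
13. ¬c ∨ (b ∨ ¬c), v
14. ¬(¬c ∨ (b ∨ ¬c)), v
15. c, v
16. ¬(b ∨ ¬c), v
17. ¬b, v
18. b ∨ ¬c, v
19. ¬c, v
Accessibility: uRu, uRv, vRv
Branch closes: c and ¬c both at v.
Every branch of the negation's tableau closes; the branch above is one of them.

Valid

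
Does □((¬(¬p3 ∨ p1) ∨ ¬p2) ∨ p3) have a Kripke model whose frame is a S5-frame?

Satisfiable

1. □((¬(¬p3 ∨ p1) ∨ ¬p2) ∨ p3), 0
2. (¬(¬p3 ∨ p1) ∨ ¬p2) ∨ p3, 0
3. p3, 0
Accessibility: 0R0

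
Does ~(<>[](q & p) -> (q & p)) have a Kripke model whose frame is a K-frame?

1. ~(<>[](q & p) -> (q & p)), u
2. <>[](q & p), u
3. ~(q & p), u
4. ~p, u
5. [](q & p), v
Accessibility: uRv

Yes, satisfiable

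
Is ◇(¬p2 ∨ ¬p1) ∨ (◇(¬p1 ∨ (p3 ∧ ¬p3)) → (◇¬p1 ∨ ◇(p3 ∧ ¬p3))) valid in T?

Yes, valid

Tableau for the negation ¬(◇(¬p2 ∨ ¬p1) ∨ (◇(¬p1 ∨ (p3 ∧ ¬p3)) → (◇¬p1 ∨ ◇(p3 ∧ ¬p3)))):
1. ¬(◇(¬p2 ∨ ¬p1) ∨ (◇(¬p1 ∨ (p3 ∧ ¬p3)) → (◇¬p1 ∨ ◇(p3 ∧ ¬p3)))), u
2. ¬◇(¬p2 ∨ ¬p1), u
3. ¬(◇(¬p1 ∨ (p3 ∧ ¬p3)) → (◇¬p1 ∨ ◇(p3 ∧ ¬p3))), u
4. ◇(¬p1 ∨ (p3 ∧ ¬p3)), u
5. ¬(◇¬p1 ∨ ◇(p3 ∧ ¬p3)), u
6. ¬◇¬p1, u
7. ¬◇(p3 ∧ ¬p3), u
8. ¬(¬p2 ∨ ¬p1), u
9. p2, u
10. p1, u
11. ¬(p3 ∧ ¬p3), u
12. p3, u
13. ¬p1 ∨ (p3 ∧ ¬p3), v
14. ¬(¬p2 ∨ ¬p1), v
15. p2, v
16. p1, v
17. ¬(p3 ∧ ¬p3), v
18. p3 ∧ ¬p3, v
19. p3, v
20. ¬p3, v
Accessibility: uRu, uRv, vRv
Branch closes: p3 and ¬p3 both at v.
Every branch of the negation's tableau closes; the branch above is one of them.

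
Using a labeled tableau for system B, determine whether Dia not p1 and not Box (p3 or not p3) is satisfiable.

Unsatisfiable

1. Dia not p1 and not Box (p3 or not p3), 0
2. Dia not p1, 0
3. not Box (p3 or not p3), 0
4. not p1, 1
5. not (p3 or not p3), 2
6. not p3, 2
7. p3, 2
Accessibility: 0R0, 0R1, 0R2, 1R0, 1R1, 2R0, 2R2
Branch closes: p3 and not p3 both at 2.
All branches of the tableau close; one closing branch shown above.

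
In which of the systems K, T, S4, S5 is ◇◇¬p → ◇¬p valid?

S4-tableau for the negation ¬(◇◇¬p → ◇¬p):
1. ¬(◇◇¬p → ◇¬p), u
2. ◇◇¬p, u
3. ¬◇¬p, u
4. p, u
5. ◇¬p, v
6. p, v
7. ¬p, w
8. p, w
Accessibility: uRu, uRv, uRw, vRv, vRw, wRw
Branch closes: p and ¬p both at w.
Every branch closes (one shown): valid in S4, hence also in S5 (every theorem of S4 is a theorem of S5).
T-tableau for the negation ¬(◇◇¬p → ◇¬p):
1. ¬(◇◇¬p → ◇¬p), u
2. ◇◇¬p, u
3. ¬◇¬p, u
4. p, u
5. ◇¬p, v
6. p, v
7. ¬p, w
Accessibility: uRu, uRv, vRv, vRw, wRw
Complete open branch: countermodel on a T-frame, so not valid in T, nor in K (the same frame is also a K-frame).

S4, S5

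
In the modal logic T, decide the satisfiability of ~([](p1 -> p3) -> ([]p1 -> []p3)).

Unsatisfiable (every branch closes)

1. ~([](p1 -> p3) -> ([]p1 -> []p3)), w0
2. [](p1 -> p3), w0
3. ~([]p1 -> []p3), w0
4. []p1, w0
5. ~[]p3, w0
6. p1 -> p3, w0
7. p1, w0
8. p3, w0
9. ~p3, w1
10. p1 -> p3, w1
11. p1, w1
12. p3, w1
Accessibility: w0Rw0, w0Rw1, w1Rw1
Branch closes: p3 and ~p3 both at w1.
Every branch closes; the branch above is one of them.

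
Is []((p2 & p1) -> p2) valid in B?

Yes, valid

Tableau for the negation ~[]((p2 & p1) -> p2):
1. ~[]((p2 & p1) -> p2), w0
2. ~((p2 & p1) -> p2), w1
3. p2 & p1, w1
4. ~p2, w1
5. p2, w1
6. p1, w1
Accessibility: w0Rw0, w0Rw1, w1Rw0, w1Rw1
Branch closes: p2 and ~p2 both at w1.
Every branch of the negation's tableau closes; the branch above is one of them.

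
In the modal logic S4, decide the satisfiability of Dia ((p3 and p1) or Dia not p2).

1. Dia ((p3 and p1) or Dia not p2), u
2. (p3 and p1) or Dia not p2, v
3. Dia not p2, v
4. not p2, w
Accessibility: uRu, uRv, uRw, vRv, vRw, wRw

Yes, satisfiable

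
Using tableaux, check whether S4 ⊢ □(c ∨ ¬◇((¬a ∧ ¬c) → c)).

Tableau for the negation ¬□(c ∨ ¬◇((¬a ∧ ¬c) → c)):
1. ¬□(c ∨ ¬◇((¬a ∧ ¬c) → c)), 0
2. ¬(c ∨ ¬◇((¬a ∧ ¬c) → c)), 1
3. ¬c, 1
4. ◇((¬a ∧ ¬c) → c), 1
5. (¬a ∧ ¬c) → c, 2
6. c, 2
Accessibility: 0R0, 0R1, 0R2, 1R1, 1R2, 2R2
The negation has an open branch (countermodel exists).

Not valid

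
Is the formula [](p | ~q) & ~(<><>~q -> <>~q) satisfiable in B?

1. [](p | ~q) & ~(<><>~q -> <>~q), u
2. [](p | ~q), u
3. ~(<><>~q -> <>~q), u
4. <><>~q, u
5. ~<>~q, u
6. p | ~q, u
7. q, u
8. p, u
9. <>~q, v
10. p | ~q, v
11. q, v
12. p, v
13. ~q, w
Accessibility: uRu, uRv, vRu, vRv, vRw, wRv, wRw

Satisfiable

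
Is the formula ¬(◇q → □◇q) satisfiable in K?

1. ¬(◇q → □◇q), u
2. ◇q, u
3. ¬□◇q, u
4. q, v
5. ¬◇q, w
Accessibility: uRv, uRw

Yes, satisfiable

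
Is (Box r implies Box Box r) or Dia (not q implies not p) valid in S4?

Valid

Tableau for the negation not ((Box r implies Box Box r) or Dia (not q implies not p)):
1. not ((Box r implies Box Box r) or Dia (not q implies not p)), w0
2. not (Box r implies Box Box r), w0   [neg-or-rule on 1]
3. not Dia (not q implies not p), w0   [neg-or-rule on 1]
4. Box r, w0   [neg-implies-rule on 2]
5. not Box Box r, w0   [neg-implies-rule on 2]
6. not (not q implies not p), w0   [neg-Dia-rule on 3 via w0Rw0]
7. not q, w0   [neg-implies-rule on 6]
8. p, w0   [neg-implies-rule on 6]
9. r, w0   [Box-rule on 4 via w0Rw0]
10. not Box r, w1   [neg-Box-rule on 5: fresh world w1, w0Rw1]
11. not (not q implies not p), w1   [neg-Dia-rule on 3 via w0Rw1]
12. not q, w1   [neg-implies-rule on 11]
13. p, w1   [neg-implies-rule on 11]
14. r, w1   [Box-rule on 4 via w0Rw1]
15. not r, w2   [neg-Box-rule on 10: fresh world w2, w1Rw2]
16. not (not q implies not p), w2   [neg-Dia-rule on 3 via w0Rw2]
17. not q, w2   [neg-implies-rule on 16]
18. p, w2   [neg-implies-rule on 16]
19. r, w2   [Box-rule on 4 via w0Rw2]
Accessibility: w0Rw0, w0Rw1, w0Rw2, w1Rw1, w1Rw2, w2Rw2
Branch closes: r and not r both at w2.
All branches of the negation close; one closing branch shown above.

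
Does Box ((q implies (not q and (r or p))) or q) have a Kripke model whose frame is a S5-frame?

1. Box ((q implies (not q and (r or p))) or q), w0
2. (q implies (not q and (r or p))) or q, w0
3. q, w0
Accessibility: w0Rw0

Satisfiable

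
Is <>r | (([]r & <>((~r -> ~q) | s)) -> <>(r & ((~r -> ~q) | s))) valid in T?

Valid

Tableau for the negation ~(<>r | (([]r & <>((~r -> ~q) | s)) -> <>(r & ((~r -> ~q) | s)))):
1. ~(<>r | (([]r & <>((~r -> ~q) | s)) -> <>(r & ((~r -> ~q) | s)))), u
2. ~<>r, u   [~|-rule on 1]
3. ~(([]r & <>((~r -> ~q) | s)) -> <>(r & ((~r -> ~q) | s))), u   [~|-rule on 1]
4. []r & <>((~r -> ~q) | s), u   [~->-rule on 3]
5. ~<>(r & ((~r -> ~q) | s)), u   [~->-rule on 3]
6. []r, u   [&-rule on 4]
7. <>((~r -> ~q) | s), u   [&-rule on 4]
8. ~r, u   [~<>-rule on 2 via uRu]
9. ~(r & ((~r -> ~q) | s)), u   [~<>-rule on 5 via uRu]
10. r, u   [[]-rule on 6 via uRu]
Accessibility: uRu
Branch closes: r and ~r both at u.
All branches of the negation close; one closing branch shown above.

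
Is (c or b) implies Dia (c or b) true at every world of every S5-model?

Tableau for the negation not ((c or b) implies Dia (c or b)):
1. not ((c or b) implies Dia (c or b)), u
2. c or b, u
3. not Dia (c or b), u
4. not (c or b), u
5. not c, u
6. not b, u
7. b, u
Accessibility: uRu
Branch closes: b and not b both at u.
All branches of the negation close; one closing branch shown above.

Valid in S5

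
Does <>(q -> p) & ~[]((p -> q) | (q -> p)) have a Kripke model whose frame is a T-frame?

1. <>(q -> p) & ~[]((p -> q) | (q -> p)), w0
2. <>(q -> p), w0
3. ~[]((p -> q) | (q -> p)), w0
4. q -> p, w1
5. p, w1
6. ~((p -> q) | (q -> p)), w2
7. ~(p -> q), w2
8. ~(q -> p), w2
9. p, w2
10. ~q, w2
11. q, w2
12. ~p, w2
Accessibility: w0Rw0, w0Rw1, w0Rw2, w1Rw1, w2Rw2
Branch closes: q and ~q both at w2.
Every branch closes; the branch above is one of them.

No, unsatisfiable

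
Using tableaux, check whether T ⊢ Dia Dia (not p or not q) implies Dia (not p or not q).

Tableau for the negation not (Dia Dia (not p or not q) implies Dia (not p or not q)):
1. not (Dia Dia (not p or not q) implies Dia (not p or not q)), w0
2. Dia Dia (not p or not q), w0
3. not Dia (not p or not q), w0
4. not (not p or not q), w0
5. p, w0
6. q, w0
7. Dia (not p or not q), w1
8. not (not p or not q), w1
9. p, w1
10. q, w1
11. not p or not q, w2
12. not q, w2
Accessibility: w0Rw0, w0Rw1, w1Rw1, w1Rw2, w2Rw2
The negation has an open branch (countermodel exists).

Invalid (countermodel exists)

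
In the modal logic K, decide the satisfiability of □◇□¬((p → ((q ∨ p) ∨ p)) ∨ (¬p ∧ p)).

Satisfiable

1. □◇□¬((p → ((q ∨ p) ∨ p)) ∨ (¬p ∧ p)), w0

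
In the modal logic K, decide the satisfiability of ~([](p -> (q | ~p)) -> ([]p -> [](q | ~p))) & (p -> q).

Unsatisfiable (every branch closes)

1. ~([](p -> (q | ~p)) -> ([]p -> [](q | ~p))) & (p -> q), w0
2. ~([](p -> (q | ~p)) -> ([]p -> [](q | ~p))), w0
3. p -> q, w0
4. [](p -> (q | ~p)), w0
5. ~([]p -> [](q | ~p)), w0
6. []p, w0
7. ~[](q | ~p), w0
8. q, w0
9. ~(q | ~p), w1
10. ~q, w1
11. p, w1
12. p -> (q | ~p), w1
13. q | ~p, w1
14. ~p, w1
Accessibility: w0Rw1
Branch closes: p and ~p both at w1.
Every branch closes; the branch above is one of them.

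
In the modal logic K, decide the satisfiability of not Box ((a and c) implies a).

Unsatisfiable

1. not Box ((a and c) implies a), 0
2. not ((a and c) implies a), 1
3. a and c, 1
4. not a, 1
5. a, 1
6. c, 1
Accessibility: 0R1
Branch closes: a and not a both at 1.
Every branch closes; the branch above is one of them.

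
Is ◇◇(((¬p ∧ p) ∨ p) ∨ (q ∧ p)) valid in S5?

Tableau for the negation ¬◇◇(((¬p ∧ p) ∨ p) ∨ (q ∧ p)):
1. ¬◇◇(((¬p ∧ p) ∨ p) ∨ (q ∧ p)), u
2. ¬◇(((¬p ∧ p) ∨ p) ∨ (q ∧ p)), u
3. ¬(((¬p ∧ p) ∨ p) ∨ (q ∧ p)), u
4. ¬((¬p ∧ p) ∨ p), u
5. ¬(q ∧ p), u
6. ¬(¬p ∧ p), u
7. ¬p, u
Accessibility: uRu
The negation has an open branch (countermodel exists).

Invalid (countermodel exists)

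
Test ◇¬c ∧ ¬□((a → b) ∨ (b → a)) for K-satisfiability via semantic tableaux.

1. ◇¬c ∧ ¬□((a → b) ∨ (b → a)), w0
2. ◇¬c, w0
3. ¬□((a → b) ∨ (b → a)), w0
4. ¬c, w1
5. ¬((a → b) ∨ (b → a)), w2
6. ¬(a → b), w2
7. ¬(b → a), w2
8. a, w2
9. ¬b, w2
10. b, w2
11. ¬a, w2
Accessibility: w0Rw1, w0Rw2
Branch closes: b and ¬b both at w2.
All branches of the tableau close; one closing branch shown above.

No, unsatisfiable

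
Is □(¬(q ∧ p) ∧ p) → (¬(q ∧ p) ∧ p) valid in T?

Tableau for the negation ¬(□(¬(q ∧ p) ∧ p) → (¬(q ∧ p) ∧ p)):
1. ¬(□(¬(q ∧ p) ∧ p) → (¬(q ∧ p) ∧ p)), w0
2. □(¬(q ∧ p) ∧ p), w0
3. ¬(¬(q ∧ p) ∧ p), w0
4. ¬(q ∧ p) ∧ p, w0
5. ¬(q ∧ p), w0
6. p, w0
7. q ∧ p, w0
8. q, w0
9. ¬p, w0
Accessibility: w0Rw0
Branch closes: p and ¬p both at w0.
All branches of the negation close; one closing branch shown above.

Yes, valid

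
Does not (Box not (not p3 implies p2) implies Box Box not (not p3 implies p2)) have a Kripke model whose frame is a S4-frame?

1. not (Box not (not p3 implies p2) implies Box Box not (not p3 implies p2)), 0
2. Box not (not p3 implies p2), 0   [neg-implies-rule on 1]
3. not Box Box not (not p3 implies p2), 0   [neg-implies-rule on 1]
4. not (not p3 implies p2), 0   [Box-rule on 2 via 0R0]
5. not p3, 0   [neg-implies-rule on 4]
6. not p2, 0   [neg-implies-rule on 4]
7. not Box not (not p3 implies p2), 1   [neg-Box-rule on 3: fresh world 1, 0R1]
8. not (not p3 implies p2), 1   [Box-rule on 2 via 0R1]
9. not p3, 1   [neg-implies-rule on 8]
10. not p2, 1   [neg-implies-rule on 8]
11. not p3 implies p2, 2   [neg-Box-rule on 7: fresh world 2, 1R2]
12. not (not p3 implies p2), 2   [Box-rule on 2 via 0R2]
13. not p3, 2   [neg-implies-rule on 12]
14. not p2, 2   [neg-implies-rule on 12]
15. p2, 2   [implies-rule on 11 (branches; this branch)]
Accessibility: 0R0, 0R1, 0R2, 1R1, 1R2, 2R2
Branch closes: p2 and not p2 both at 2.
(One branch shown.) All branches close.

Unsatisfiable (every branch closes)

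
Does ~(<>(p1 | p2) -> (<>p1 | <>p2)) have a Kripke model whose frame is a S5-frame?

Unsatisfiable

1. ~(<>(p1 | p2) -> (<>p1 | <>p2)), 0
2. <>(p1 | p2), 0
3. ~(<>p1 | <>p2), 0
4. ~<>p1, 0
5. ~<>p2, 0
6. ~p1, 0
7. ~p2, 0
8. p1 | p2, 1
9. ~p1, 1
10. ~p2, 1
11. p2, 1
Accessibility: 0R0, 0R1, 1R0, 1R1
Branch closes: p2 and ~p2 both at 1.
All branches of the tableau close; one closing branch shown above.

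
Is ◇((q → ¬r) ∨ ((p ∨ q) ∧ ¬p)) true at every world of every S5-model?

Invalid (countermodel exists)

Tableau for the negation ¬◇((q → ¬r) ∨ ((p ∨ q) ∧ ¬p)):
1. ¬◇((q → ¬r) ∨ ((p ∨ q) ∧ ¬p)), u
2. ¬((q → ¬r) ∨ ((p ∨ q) ∧ ¬p)), u   [¬◇-rule on 1 via uRu]
3. ¬(q → ¬r), u   [¬∨-rule on 2]
4. ¬((p ∨ q) ∧ ¬p), u   [¬∨-rule on 2]
5. q, u   [¬→-rule on 3]
6. r, u   [¬→-rule on 3]
7. p, u   [¬∧-rule on 4 (branches; this branch)]
Accessibility: uRu
The negation has an open branch (countermodel exists).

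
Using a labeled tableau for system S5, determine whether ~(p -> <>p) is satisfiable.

1. ~(p -> <>p), w0
2. p, w0   [~->-rule on 1]
3. ~<>p, w0   [~->-rule on 1]
4. ~p, w0   [~<>-rule on 3 via w0Rw0]
Accessibility: w0Rw0
Branch closes: p and ~p both at w0.
All branches of the tableau close; one closing branch shown above.

No, unsatisfiable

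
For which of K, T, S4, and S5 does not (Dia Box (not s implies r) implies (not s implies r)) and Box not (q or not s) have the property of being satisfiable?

K

K-tableau for the formula:
1. not (Dia Box (not s implies r) implies (not s implies r)) and Box not (q or not s), w0
2. not (Dia Box (not s implies r) implies (not s implies r)), w0
3. Box not (q or not s), w0
4. Dia Box (not s implies r), w0
5. not (not s implies r), w0
6. not s, w0
7. not r, w0
8. Box (not s implies r), w1
9. not (q or not s), w1
10. not q, w1
11. s, w1
Accessibility: w0Rw1
Complete open branch: satisfiable in K.
T-tableau for the formula:
1. not (Dia Box (not s implies r) implies (not s implies r)) and Box not (q or not s), w0
2. not (Dia Box (not s implies r) implies (not s implies r)), w0
3. Box not (q or not s), w0
4. Dia Box (not s implies r), w0
5. not (not s implies r), w0
6. not s, w0
7. not r, w0
8. not (q or not s), w0
9. not q, w0
10. s, w0
Accessibility: w0Rw0
Branch closes: s and not s both at w0.
Every branch closes (one shown): unsatisfiable in T, hence also in S4, S5 (every S4/S5-frame is a T-frame).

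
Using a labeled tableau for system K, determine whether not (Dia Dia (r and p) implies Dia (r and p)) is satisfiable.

1. not (Dia Dia (r and p) implies Dia (r and p)), 0
2. Dia Dia (r and p), 0
3. not Dia (r and p), 0
4. Dia (r and p), 1
5. not (r and p), 1
6. not p, 1
7. r and p, 2
8. r, 2
9. p, 2
Accessibility: 0R1, 1R2

Yes, satisfiable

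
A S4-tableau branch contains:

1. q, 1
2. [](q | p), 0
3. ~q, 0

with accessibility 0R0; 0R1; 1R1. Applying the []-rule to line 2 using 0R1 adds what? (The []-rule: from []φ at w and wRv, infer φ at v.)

q | p, 1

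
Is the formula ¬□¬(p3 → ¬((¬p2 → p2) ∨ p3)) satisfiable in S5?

1. ¬□¬(p3 → ¬((¬p2 → p2) ∨ p3)), w0
2. p3 → ¬((¬p2 → p2) ∨ p3), w1   [¬□-rule on 1: fresh world w1, w0Rw1]
3. ¬((¬p2 → p2) ∨ p3), w1   [→-rule on 2 (branches; this branch)]
4. ¬(¬p2 → p2), w1   [¬∨-rule on 3]
5. ¬p3, w1   [¬∨-rule on 3]
6. ¬p2, w1   [¬→-rule on 4]
Accessibility: w0Rw0, w0Rw1, w1Rw0, w1Rw1

Satisfiable (open branch found)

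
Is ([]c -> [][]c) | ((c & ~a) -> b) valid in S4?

Tableau for the negation ~(([]c -> [][]c) | ((c & ~a) -> b)):
1. ~(([]c -> [][]c) | ((c & ~a) -> b)), 0
2. ~([]c -> [][]c), 0
3. ~((c & ~a) -> b), 0
4. []c, 0
5. ~[][]c, 0
6. c & ~a, 0
7. ~b, 0
8. c, 0
9. ~a, 0
10. ~[]c, 1
11. c, 1
12. ~c, 2
13. c, 2
Accessibility: 0R0, 0R1, 0R2, 1R1, 1R2, 2R2
Branch closes: c and ~c both at 2.
All branches of the negation close; one closing branch shown above.

Valid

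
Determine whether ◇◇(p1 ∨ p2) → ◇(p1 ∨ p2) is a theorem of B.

Tableau for the negation ¬(◇◇(p1 ∨ p2) → ◇(p1 ∨ p2)):
1. ¬(◇◇(p1 ∨ p2) → ◇(p1 ∨ p2)), w0
2. ◇◇(p1 ∨ p2), w0   [¬→-rule on 1]
3. ¬◇(p1 ∨ p2), w0   [¬→-rule on 1]
4. ¬(p1 ∨ p2), w0   [¬◇-rule on 3 via w0Rw0]
5. ¬p1, w0   [¬∨-rule on 4]
6. ¬p2, w0   [¬∨-rule on 4]
7. ◇(p1 ∨ p2), w1   [◇-rule on 2: fresh world w1, w0Rw1]
8. ¬(p1 ∨ p2), w1   [¬◇-rule on 3 via w0Rw1]
9. ¬p1, w1   [¬∨-rule on 8]
10. ¬p2, w1   [¬∨-rule on 8]
11. p1 ∨ p2, w2   [◇-rule on 7: fresh world w2, w1Rw2]
12. p2, w2   [∨-rule on 11 (branches; this branch)]
Accessibility: w0Rw0, w0Rw1, w1Rw0, w1Rw1, w1Rw2, w2Rw1, w2Rw2
The negation has an open branch (countermodel exists).

No, not valid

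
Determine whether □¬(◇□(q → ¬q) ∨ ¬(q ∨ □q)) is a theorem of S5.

No, not valid

Tableau for the negation ¬□¬(◇□(q → ¬q) ∨ ¬(q ∨ □q)):
1. ¬□¬(◇□(q → ¬q) ∨ ¬(q ∨ □q)), w0
2. ◇□(q → ¬q) ∨ ¬(q ∨ □q), w1
3. ¬(q ∨ □q), w1
4. ¬q, w1
5. ¬□q, w1
6. ¬q, w2
Accessibility: w0Rw0, w0Rw1, w0Rw2, w1Rw0, w1Rw1, w1Rw2, w2Rw0, w2Rw1, w2Rw2
The negation has an open branch (countermodel exists).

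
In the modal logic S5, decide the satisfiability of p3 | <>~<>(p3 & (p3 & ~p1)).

Satisfiable

1. p3 | <>~<>(p3 & (p3 & ~p1)), w0
2. <>~<>(p3 & (p3 & ~p1)), w0
3. ~<>(p3 & (p3 & ~p1)), w1
4. ~(p3 & (p3 & ~p1)), w0
5. ~(p3 & (p3 & ~p1)), w1
6. ~(p3 & ~p1), w0
7. ~(p3 & ~p1), w1
8. p1, w0
9. p1, w1
Accessibility: w0Rw0, w0Rw1, w1Rw0, w1Rw1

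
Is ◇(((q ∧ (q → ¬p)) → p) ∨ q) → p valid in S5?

Tableau for the negation ¬(◇(((q ∧ (q → ¬p)) → p) ∨ q) → p):
1. ¬(◇(((q ∧ (q → ¬p)) → p) ∨ q) → p), u
2. ◇(((q ∧ (q → ¬p)) → p) ∨ q), u
3. ¬p, u
4. ((q ∧ (q → ¬p)) → p) ∨ q, v
5. q, v
Accessibility: uRu, uRv, vRu, vRv
The negation has an open branch (countermodel exists).

Invalid (countermodel exists)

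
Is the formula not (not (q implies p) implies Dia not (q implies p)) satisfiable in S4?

1. not (not (q implies p) implies Dia not (q implies p)), w0
2. not (q implies p), w0
3. not Dia not (q implies p), w0
4. q, w0
5. not p, w0
6. q implies p, w0
7. p, w0
Accessibility: w0Rw0
Branch closes: p and not p both at w0.
All branches of the tableau close; one closing branch shown above.

Unsatisfiable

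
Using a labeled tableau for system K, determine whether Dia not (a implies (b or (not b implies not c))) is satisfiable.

1. Dia not (a implies (b or (not b implies not c))), w0
2. not (a implies (b or (not b implies not c))), w1
3. a, w1
4. not (b or (not b implies not c)), w1
5. not b, w1
6. not (not b implies not c), w1
7. c, w1
Accessibility: w0Rw1

Yes, satisfiable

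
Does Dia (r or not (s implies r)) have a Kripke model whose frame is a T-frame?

Satisfiable

1. Dia (r or not (s implies r)), u
2. r or not (s implies r), v
3. not (s implies r), v
4. s, v
5. not r, v
Accessibility: uRu, uRv, vRv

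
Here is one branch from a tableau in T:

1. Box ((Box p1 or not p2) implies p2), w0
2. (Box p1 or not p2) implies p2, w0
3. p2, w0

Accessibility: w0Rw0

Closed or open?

There is no literal clash: for every atom and world, at most one sign appears.

Open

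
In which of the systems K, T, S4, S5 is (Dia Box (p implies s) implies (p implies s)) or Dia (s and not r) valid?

S5

S5-tableau for the negation not ((Dia Box (p implies s) implies (p implies s)) or Dia (s and not r)):
1. not ((Dia Box (p implies s) implies (p implies s)) or Dia (s and not r)), 0
2. not (Dia Box (p implies s) implies (p implies s)), 0
3. not Dia (s and not r), 0
4. Dia Box (p implies s), 0
5. not (p implies s), 0
6. p, 0
7. not s, 0
8. not (s and not r), 0
9. r, 0
10. Box (p implies s), 1
11. not (s and not r), 1
12. p implies s, 0
13. p implies s, 1
14. r, 1
15. s, 0
Accessibility: 0R0, 0R1, 1R0, 1R1
Branch closes: s and not s both at 0.
Every branch closes (one shown): valid in S5.
S4-tableau for the negation not ((Dia Box (p implies s) implies (p implies s)) or Dia (s and not r)):
1. not ((Dia Box (p implies s) implies (p implies s)) or Dia (s and not r)), 0
2. not (Dia Box (p implies s) implies (p implies s)), 0
3. not Dia (s and not r), 0
4. Dia Box (p implies s), 0
5. not (p implies s), 0
6. p, 0
7. not s, 0
8. not (s and not r), 0
9. r, 0
10. Box (p implies s), 1
11. not (s and not r), 1
12. p implies s, 1
13. r, 1
14. s, 1
Accessibility: 0R0, 0R1, 1R1
Complete open branch: countermodel on an S4-frame, so not valid in S4, nor in K, T (the same frame is also a K-frame and a T-frame).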